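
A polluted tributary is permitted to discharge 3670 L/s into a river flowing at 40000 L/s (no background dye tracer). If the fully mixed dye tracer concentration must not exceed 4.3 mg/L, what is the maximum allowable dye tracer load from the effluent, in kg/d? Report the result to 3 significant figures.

Mass balance at the limit: 40000·0 + 3670·Cₑ = 43670·4.3 → Cₑ = 51.17 mg/L.
3670 L/s = 3.670 m³/s. Load = 3.670 m³/s × 51.17 g/m³ × 86 400 s/d = 16220 kg/d.

16200 kg/d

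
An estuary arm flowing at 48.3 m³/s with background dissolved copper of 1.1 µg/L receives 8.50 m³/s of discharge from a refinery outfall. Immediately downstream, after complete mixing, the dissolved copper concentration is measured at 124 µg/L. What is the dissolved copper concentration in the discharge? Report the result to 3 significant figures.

Mass balance: 48.30·1.100 + 8.500·Cₑ = 56.80·124.0
→ Cₑ = (56.80·124.0 − 48.30·1.100) / 8.500 = 822.4 µg/L.

822 µg/L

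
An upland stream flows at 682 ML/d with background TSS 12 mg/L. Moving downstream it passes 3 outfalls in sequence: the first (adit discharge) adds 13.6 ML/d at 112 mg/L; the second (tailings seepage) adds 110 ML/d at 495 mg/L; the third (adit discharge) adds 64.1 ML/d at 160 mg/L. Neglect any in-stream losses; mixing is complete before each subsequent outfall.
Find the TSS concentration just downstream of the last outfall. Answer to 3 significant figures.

Below outfall 1: Q → 695.6 ML/d, C = (682.0·12.00 + 13.60·112.0)/695.6 = 13.96 mg/L.
Below outfall 2: Q → 805.6 ML/d, C = (695.6·13.96 + 110.0·495.0)/805.6 = 79.64 mg/L.
Below outfall 3: Q → 869.7 ML/d, C = (805.6·79.64 + 64.10·160.0)/869.7 = 85.56 mg/L.

85.6 mg/L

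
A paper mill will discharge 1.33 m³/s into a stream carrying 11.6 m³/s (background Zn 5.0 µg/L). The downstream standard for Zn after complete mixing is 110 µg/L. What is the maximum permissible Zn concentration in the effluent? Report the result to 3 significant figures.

1030 µg/L

At the limit, (Qr·Cr + Qe·Cₑ)/(Qr + Qe) = 110:
Cₑ = (12.93·110 − 11.60·5.000) / 1.330 = 1026 µg/L.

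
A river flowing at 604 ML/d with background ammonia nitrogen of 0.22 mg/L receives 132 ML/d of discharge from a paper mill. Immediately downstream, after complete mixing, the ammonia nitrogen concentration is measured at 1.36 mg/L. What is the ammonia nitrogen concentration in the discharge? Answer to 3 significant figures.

6.58 mg/L

Mass balance: 604.0·0.2200 + 132.0·Cₑ = 736.0·1.360
→ Cₑ = (736.0·1.360 − 604.0·0.2200) / 132.0 = 6.576 mg/L.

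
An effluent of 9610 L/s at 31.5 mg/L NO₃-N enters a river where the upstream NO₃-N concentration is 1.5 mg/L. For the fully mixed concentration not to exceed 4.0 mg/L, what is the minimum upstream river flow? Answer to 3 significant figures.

Set C_mix = 4.0: (Q·1.500 + 9610·31.50) / (Q + 9610) = 4.0
→ Q = 9610·(31.50 − 4.0)/(4.0 − 1.500) = 105700 L/s.

106000 L/s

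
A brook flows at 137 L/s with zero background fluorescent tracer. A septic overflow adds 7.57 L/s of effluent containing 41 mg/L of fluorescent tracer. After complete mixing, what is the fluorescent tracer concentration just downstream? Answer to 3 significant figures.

Mixed concentration C = ΣQC/ΣQ = (137.0·0 + 7.570·41.00) / 144.6 = 310.4/144.6 = 2.147 mg/L.

2.15 mg/L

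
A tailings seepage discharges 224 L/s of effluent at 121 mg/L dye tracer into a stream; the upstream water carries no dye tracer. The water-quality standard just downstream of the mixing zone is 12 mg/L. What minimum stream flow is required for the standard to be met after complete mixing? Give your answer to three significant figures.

2030 L/s

Set C_mix = 12: (Q·0 + 224.0·121.0) / (Q + 224.0) = 12
→ Q = 224.0·(121.0 − 12)/(12 − 0) = 2035 L/s.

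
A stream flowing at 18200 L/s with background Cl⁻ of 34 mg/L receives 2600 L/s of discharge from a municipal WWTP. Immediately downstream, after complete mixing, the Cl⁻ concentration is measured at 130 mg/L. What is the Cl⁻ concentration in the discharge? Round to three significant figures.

Mass balance: 18200·34.00 + 2600·Cₑ = 20800·130.0
→ Cₑ = (20800·130.0 − 18200·34.00) / 2600 = 802.0 mg/L.

802 mg/L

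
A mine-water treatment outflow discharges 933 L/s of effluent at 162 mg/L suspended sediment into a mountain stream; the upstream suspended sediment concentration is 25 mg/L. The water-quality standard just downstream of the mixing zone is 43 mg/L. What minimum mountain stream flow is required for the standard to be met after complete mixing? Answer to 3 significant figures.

Set C_mix = 43: (Q·25.00 + 933.0·162.0) / (Q + 933.0) = 43
→ Q = 933.0·(162.0 − 43)/(43 − 25.00) = 6168 L/s.

6170 L/s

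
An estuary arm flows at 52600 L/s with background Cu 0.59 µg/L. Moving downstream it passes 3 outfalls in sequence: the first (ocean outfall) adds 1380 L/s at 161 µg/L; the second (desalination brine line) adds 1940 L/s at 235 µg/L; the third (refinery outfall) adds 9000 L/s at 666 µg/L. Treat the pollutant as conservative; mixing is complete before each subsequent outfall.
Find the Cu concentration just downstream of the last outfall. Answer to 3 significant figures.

103 µg/L

Below outfall 1: Q → 53980 L/s, C = (52600·0.5900 + 1380·161.0)/53980 = 4.691 µg/L.
Below outfall 2: Q → 55920 L/s, C = (53980·4.691 + 1940·235.0)/55920 = 12.68 µg/L.
Below outfall 3: Q → 64920 L/s, C = (55920·12.68 + 9000·666.0)/64920 = 103.3 µg/L.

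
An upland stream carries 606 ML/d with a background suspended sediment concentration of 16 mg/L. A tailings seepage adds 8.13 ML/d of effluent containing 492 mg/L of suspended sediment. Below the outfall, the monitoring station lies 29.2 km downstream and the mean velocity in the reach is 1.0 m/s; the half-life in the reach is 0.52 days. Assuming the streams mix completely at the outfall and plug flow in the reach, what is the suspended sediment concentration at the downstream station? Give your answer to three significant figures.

14.2 mg/L

Flow-weighted average: C = (606.0·16.00 + 8.130·492.0) / 614.1 = 13700/614.1 = 22.30 mg/L.
Travel time t = 29.2·1000 / 1.0 = 29200 s = 8.111 h.
Half-life 0.52 d → k = ln 2 / 0.52 = 1.333 d⁻¹.
Applying C = C₀e^(−kt): 22.30 × 0.6373 = 14.21 mg/L.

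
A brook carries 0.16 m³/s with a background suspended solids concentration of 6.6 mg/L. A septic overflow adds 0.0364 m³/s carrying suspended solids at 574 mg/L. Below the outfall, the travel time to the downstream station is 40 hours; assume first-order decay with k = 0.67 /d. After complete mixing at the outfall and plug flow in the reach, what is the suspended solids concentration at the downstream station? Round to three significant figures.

Mixed concentration C = ΣQC/ΣQ = (0.1600·6.600 + 0.03640·574.0) / 0.1964 = 21.95/0.1964 = 111.8 mg/L.
Applying C = C₀e^(−kt): 111.8 × 0.3274 = 36.59 mg/L.

36.6 mg/L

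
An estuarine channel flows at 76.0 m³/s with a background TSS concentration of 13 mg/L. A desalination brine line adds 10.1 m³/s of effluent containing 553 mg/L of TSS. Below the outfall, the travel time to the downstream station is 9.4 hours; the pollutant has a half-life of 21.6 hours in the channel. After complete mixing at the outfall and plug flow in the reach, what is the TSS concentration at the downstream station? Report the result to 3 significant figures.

56.5 mg/L

Conservation of mass: C = (76.00·13.00 + 10.10·553.0) / 86.10 = 6573/86.10 = 76.34 mg/L.
Half-life 21.6 h → k = ln 2 / 21.6 = 0.03209 h⁻¹ = 0.7702 d⁻¹.
After decay, C = 76.34 × e^(−kt) = 76.34 × 0.7396 = 56.46 mg/L.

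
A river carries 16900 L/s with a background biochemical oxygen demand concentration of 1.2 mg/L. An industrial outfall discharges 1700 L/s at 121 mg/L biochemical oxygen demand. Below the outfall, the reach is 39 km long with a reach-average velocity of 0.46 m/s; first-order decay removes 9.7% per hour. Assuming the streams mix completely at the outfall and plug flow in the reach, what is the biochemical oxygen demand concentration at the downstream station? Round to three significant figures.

Mixed concentration C = ΣQC/ΣQ = (16900·1.200 + 1700·121.0) / 18600 = 226000/18600 = 12.15 mg/L.
Travel time t = 39·1000 / 0.46 = 84780 s = 23.55 h.
9.7%/h lost → k = −ln(1 − 0.097) = 0.1020 h⁻¹.
First-order decay: C = 12.15·exp(−k·t) = 12.15·0.09045 = 1.099 mg/L.

1.10 mg/L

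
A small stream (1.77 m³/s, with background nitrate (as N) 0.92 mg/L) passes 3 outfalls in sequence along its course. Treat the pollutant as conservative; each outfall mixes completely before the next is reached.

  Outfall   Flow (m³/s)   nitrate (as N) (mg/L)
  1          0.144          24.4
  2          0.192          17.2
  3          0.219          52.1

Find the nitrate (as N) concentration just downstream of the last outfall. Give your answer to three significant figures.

8.54 mg/L

After outfall 1: Q = 1.770 + 0.1440 = 1.914 m³/s; C = (1.770·0.9200 + 0.1440·24.40)/1.914 = 2.687 mg/L.
After outfall 2: Q = 1.914 + 0.1920 = 2.106 m³/s; C = (1.914·2.687 + 0.1920·17.20)/2.106 = 4.010 mg/L.
After outfall 3: Q = 2.106 + 0.2190 = 2.325 m³/s; C = (2.106·4.010 + 0.2190·52.10)/2.325 = 8.539 mg/L.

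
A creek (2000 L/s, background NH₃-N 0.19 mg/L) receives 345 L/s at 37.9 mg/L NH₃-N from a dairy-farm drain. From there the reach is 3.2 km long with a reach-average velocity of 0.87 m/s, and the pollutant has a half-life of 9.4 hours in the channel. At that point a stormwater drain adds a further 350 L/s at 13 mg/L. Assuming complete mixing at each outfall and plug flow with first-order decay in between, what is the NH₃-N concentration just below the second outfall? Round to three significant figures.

Flow-weighted average: C = (2000·0.1900 + 345.0·37.90) / 2345 = 13460/2345 = 5.738 mg/L; combined flow 2345 L/s.
Travel time t = 3.2·1000 / 0.87 = 3678 s = 1.022 h.
Half-life 9.4 h → k = ln 2 / 9.4 = 0.07374 h⁻¹ = 1.770 d⁻¹.
First-order decay: C = 5.738·exp(−k·t) = 5.738·0.9274 = 5.322 mg/L.
At the second outfall, C = (2345·5.322 + 350.0·13.00) / (2345 + 350.0) = 6.319 mg/L.

6.32 mg/L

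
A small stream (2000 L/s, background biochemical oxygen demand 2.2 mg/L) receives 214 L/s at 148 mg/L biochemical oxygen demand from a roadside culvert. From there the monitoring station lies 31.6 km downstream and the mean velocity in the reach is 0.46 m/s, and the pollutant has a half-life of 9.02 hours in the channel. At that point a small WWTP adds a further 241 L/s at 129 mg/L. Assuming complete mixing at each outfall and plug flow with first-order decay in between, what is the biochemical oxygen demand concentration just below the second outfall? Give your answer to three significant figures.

After mixing, C = (2000·2.200 + 214.0·148.0) / 2214 = 36070/2214 = 16.29 mg/L; combined flow 2214 L/s.
Travel time t = 31.6·1000 / 0.46 = 68700 s = 19.08 h.
Half-life 9.02 h → k = ln 2 / 9.02 = 0.07685 h⁻¹ = 1.844 d⁻¹.
First-order decay: C = 16.29·exp(−k·t) = 16.29·0.2308 = 3.760 mg/L.
At the second outfall, C = (2214·3.760 + 241.0·129.0) / (2214 + 241.0) = 16.05 mg/L.

16.1 mg/L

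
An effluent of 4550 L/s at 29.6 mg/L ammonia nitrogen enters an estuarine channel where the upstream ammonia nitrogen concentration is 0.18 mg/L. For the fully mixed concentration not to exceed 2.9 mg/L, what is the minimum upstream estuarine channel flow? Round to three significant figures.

Set C_mix = 2.9: (Q·0.1800 + 4550·29.60) / (Q + 4550) = 2.9
→ Q = 4550·(29.60 − 2.9)/(2.9 − 0.1800) = 44660 L/s.

44700 L/s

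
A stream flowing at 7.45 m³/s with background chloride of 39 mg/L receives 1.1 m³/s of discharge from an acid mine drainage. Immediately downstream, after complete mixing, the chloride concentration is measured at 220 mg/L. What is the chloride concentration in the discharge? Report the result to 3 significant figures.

Mass balance: 7.450·39.00 + 1.100·Cₑ = 8.550·220.0
→ Cₑ = (8.550·220.0 − 7.450·39.00) / 1.100 = 1446 mg/L.

1450 mg/L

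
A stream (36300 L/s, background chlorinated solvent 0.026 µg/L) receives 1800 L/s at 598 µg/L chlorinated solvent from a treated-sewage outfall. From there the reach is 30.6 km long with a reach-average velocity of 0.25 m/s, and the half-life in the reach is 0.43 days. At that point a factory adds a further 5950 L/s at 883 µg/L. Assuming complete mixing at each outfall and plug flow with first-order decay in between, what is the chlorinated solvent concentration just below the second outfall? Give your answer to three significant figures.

Mixed concentration C = ΣQC/ΣQ = (36300·0.02600 + 1800·598.0) / 38100 = 1077000/38100 = 28.28 µg/L; combined flow 38100 L/s.
Travel time t = 30.6·1000 / 0.25 = 122400 s = 34.00 h.
Half-life 0.43 d → k = ln 2 / 0.43 = 1.612 d⁻¹.
After decay, C = 28.28 × e^(−kt) = 28.28 × 0.1019 = 2.882 µg/L.
Second outfall: C = (38100·2.882 + 5950·883.0)/44050 = 121.8 µg/L.

122 µg/L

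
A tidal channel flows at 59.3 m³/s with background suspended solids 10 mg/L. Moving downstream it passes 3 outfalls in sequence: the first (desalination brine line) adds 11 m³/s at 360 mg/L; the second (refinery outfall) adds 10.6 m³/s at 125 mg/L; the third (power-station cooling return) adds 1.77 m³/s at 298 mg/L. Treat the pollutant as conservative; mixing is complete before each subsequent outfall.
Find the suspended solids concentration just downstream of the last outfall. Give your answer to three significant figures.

77.5 mg/L

After outfall 1: Q = 59.30 + 11.00 = 70.30 m³/s; C = (59.30·10.00 + 11.00·360.0)/70.30 = 64.77 mg/L.
After outfall 2: Q = 70.30 + 10.60 = 80.90 m³/s; C = (70.30·64.77 + 10.60·125.0)/80.90 = 72.66 mg/L.
After outfall 3: Q = 80.90 + 1.770 = 82.67 m³/s; C = (80.90·72.66 + 1.770·298.0)/82.67 = 77.48 mg/L.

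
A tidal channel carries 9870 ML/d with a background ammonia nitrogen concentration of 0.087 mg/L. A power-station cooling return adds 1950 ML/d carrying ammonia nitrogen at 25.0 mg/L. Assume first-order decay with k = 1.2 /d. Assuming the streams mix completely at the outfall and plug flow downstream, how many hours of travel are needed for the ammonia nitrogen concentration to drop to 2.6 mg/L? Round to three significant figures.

Flow-weighted average: C = (9870·0.08700 + 1950·25.00) / 11820 = 49610/11820 = 4.197 mg/L.
4.197·exp(−k·t) = 2.6 → t = ln(4.197/2.6)/k = 34480 s = 9.577 h.

9.58 h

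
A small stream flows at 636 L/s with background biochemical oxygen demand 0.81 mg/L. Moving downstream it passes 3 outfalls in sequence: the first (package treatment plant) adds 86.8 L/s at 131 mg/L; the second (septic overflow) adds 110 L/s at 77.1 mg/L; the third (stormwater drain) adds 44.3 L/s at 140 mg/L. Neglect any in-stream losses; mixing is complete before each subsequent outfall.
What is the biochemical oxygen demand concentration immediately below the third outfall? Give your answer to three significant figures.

Outfall 1: combined Q = 722.8 L/s; C = (636.0·0.8100 + 86.80·131.0)/722.8 = 16.44 mg/L.
Outfall 2: combined Q = 832.8 L/s; C = (722.8·16.44 + 110.0·77.10)/832.8 = 24.46 mg/L.
Outfall 3: combined Q = 877.1 L/s; C = (832.8·24.46 + 44.30·140.0)/877.1 = 30.29 mg/L.

30.3 mg/L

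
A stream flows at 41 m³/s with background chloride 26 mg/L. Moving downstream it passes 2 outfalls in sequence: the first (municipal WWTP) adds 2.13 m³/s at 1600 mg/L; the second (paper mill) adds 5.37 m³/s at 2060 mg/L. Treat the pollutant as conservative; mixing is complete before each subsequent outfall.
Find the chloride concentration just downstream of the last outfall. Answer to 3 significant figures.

After outfall 1: Q = 41.00 + 2.130 = 43.13 m³/s; C = (41.00·26.00 + 2.130·1600)/43.13 = 103.7 mg/L.
After outfall 2: Q = 43.13 + 5.370 = 48.50 m³/s; C = (43.13·103.7 + 5.370·2060)/48.50 = 320.3 mg/L.

320 mg/L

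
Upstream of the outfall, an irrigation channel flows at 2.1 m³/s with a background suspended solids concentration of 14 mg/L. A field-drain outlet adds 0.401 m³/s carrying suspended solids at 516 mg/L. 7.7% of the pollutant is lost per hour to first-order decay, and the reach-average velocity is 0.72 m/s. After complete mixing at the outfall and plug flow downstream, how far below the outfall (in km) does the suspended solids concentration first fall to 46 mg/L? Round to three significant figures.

23.3 km

Flow-weighted average: C = (2.100·14.00 + 0.4010·516.0) / 2.501 = 236.3/2.501 = 94.49 mg/L.
7.7%/h lost → k = −ln(1 − 0.077) = 0.08013 h⁻¹.
Set 94.49·exp(−k·t) = 46 → t = ln(94.49/46)/k = 32340 s = 8.984 h.
Distance = v·t = 0.72·32340 = 23290 m = 23.29 km.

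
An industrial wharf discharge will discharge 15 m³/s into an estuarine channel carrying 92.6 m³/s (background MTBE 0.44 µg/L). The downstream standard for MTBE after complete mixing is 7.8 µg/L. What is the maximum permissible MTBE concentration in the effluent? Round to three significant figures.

At the limit, (Qr·Cr + Qe·Cₑ)/(Qr + Qe) = 7.8:
Cₑ = (107.6·7.8 − 92.60·0.4400) / 15.00 = 53.24 µg/L.

53.2 µg/L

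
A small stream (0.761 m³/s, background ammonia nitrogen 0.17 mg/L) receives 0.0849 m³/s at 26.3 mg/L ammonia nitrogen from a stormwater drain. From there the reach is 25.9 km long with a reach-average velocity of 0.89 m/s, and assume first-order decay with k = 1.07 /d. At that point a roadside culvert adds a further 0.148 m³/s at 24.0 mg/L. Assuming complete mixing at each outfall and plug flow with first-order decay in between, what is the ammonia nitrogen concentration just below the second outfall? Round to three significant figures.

5.23 mg/L

Mixed concentration C = ΣQC/ΣQ = (0.7610·0.1700 + 0.08490·26.30) / 0.8459 = 2.362/0.8459 = 2.793 mg/L; combined flow 0.8459 m³/s.
Travel time t = 25.9·1000 / 0.89 = 29100 s = 8.084 h.
Decay over the reach: 2.793·exp(−kt) = 2.793·0.6974 = 1.948 mg/L.
Second outfall: C = (0.8459·1.948 + 0.1480·24.00)/0.9939 = 5.231 mg/L.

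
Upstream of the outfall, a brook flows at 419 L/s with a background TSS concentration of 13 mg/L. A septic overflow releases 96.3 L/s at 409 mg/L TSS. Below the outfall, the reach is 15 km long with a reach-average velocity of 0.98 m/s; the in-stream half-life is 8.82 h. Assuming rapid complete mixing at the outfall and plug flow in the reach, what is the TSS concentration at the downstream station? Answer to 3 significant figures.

62.3 mg/L

Flow-weighted average: C = (419.0·13.00 + 96.30·409.0) / 515.3 = 44830/515.3 = 87.01 mg/L.
Travel time t = 15·1000 / 0.98 = 15310 s = 4.252 h.
Half-life 8.82 h → k = ln 2 / 8.82 = 0.07859 h⁻¹ = 1.886 d⁻¹.
Decay over the reach: 87.01·exp(−kt) = 87.01·0.7160 = 62.29 mg/L.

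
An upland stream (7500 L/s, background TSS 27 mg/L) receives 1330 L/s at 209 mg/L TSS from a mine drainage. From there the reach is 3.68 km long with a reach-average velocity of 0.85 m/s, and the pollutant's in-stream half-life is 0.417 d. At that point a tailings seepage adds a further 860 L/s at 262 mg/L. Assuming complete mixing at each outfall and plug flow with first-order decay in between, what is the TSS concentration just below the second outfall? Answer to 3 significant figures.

68.9 mg/L

After mixing, C = (7500·27.00 + 1330·209.0) / 8830 = 480500/8830 = 54.41 mg/L; combined flow 8830 L/s.
Travel time t = 3.68·1000 / 0.85 = 4329 s = 1.203 h.
Half-life 0.417 d → k = ln 2 / 0.417 = 1.662 d⁻¹.
First-order decay: C = 54.41·exp(−k·t) = 54.41·0.9201 = 50.06 mg/L.
At the second outfall, C = (8830·50.06 + 860.0·262.0) / (8830 + 860.0) = 68.87 mg/L.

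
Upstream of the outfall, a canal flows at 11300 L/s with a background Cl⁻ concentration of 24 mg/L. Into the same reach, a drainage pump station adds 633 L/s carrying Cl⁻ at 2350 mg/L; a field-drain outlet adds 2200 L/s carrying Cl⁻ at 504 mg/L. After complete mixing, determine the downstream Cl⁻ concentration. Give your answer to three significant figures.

203 mg/L

After mixing, C = (11300·24.00 + 633.0·2350 + 2200·504.0) / 14130 = 2868000/14130 = 202.9 mg/L.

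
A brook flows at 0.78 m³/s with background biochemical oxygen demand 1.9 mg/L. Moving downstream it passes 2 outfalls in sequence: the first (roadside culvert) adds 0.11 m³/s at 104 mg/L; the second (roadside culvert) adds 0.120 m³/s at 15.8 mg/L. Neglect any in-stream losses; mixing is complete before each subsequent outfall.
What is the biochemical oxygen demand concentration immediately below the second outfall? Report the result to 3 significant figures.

Outfall 1: combined Q = 0.8900 m³/s; C = (0.7800·1.900 + 0.1100·104.0)/0.8900 = 14.52 mg/L.
Outfall 2: combined Q = 1.010 m³/s; C = (0.8900·14.52 + 0.1200·15.80)/1.010 = 14.67 mg/L.

14.7 mg/L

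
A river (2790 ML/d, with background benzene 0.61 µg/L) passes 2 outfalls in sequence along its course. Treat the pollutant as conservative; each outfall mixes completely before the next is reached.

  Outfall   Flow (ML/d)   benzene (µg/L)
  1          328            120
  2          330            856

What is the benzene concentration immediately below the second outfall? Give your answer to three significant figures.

93.8 µg/L

Below outfall 1: Q → 3118 ML/d, C = (2790·0.6100 + 328.0·120.0)/3118 = 13.17 µg/L.
Below outfall 2: Q → 3448 ML/d, C = (3118·13.17 + 330.0·856.0)/3448 = 93.83 µg/L.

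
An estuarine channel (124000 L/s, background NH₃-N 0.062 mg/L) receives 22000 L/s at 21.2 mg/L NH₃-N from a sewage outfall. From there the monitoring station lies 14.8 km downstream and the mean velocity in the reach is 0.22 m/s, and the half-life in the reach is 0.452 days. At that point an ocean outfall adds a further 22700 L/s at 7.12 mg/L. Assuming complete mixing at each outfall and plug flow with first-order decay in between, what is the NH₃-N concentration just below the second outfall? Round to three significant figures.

1.81 mg/L

After mixing, C = (124000·0.06200 + 22000·21.20) / 146000 = 474100/146000 = 3.247 mg/L; combined flow 146000 L/s.
Travel time t = 14.8·1000 / 0.22 = 67270 s = 18.69 h.
Half-life 0.452 d → k = ln 2 / 0.452 = 1.534 d⁻¹.
First-order decay: C = 3.247·exp(−k·t) = 3.247·0.3030 = 0.9839 mg/L.
At the second outfall, C = (146000·0.9839 + 22700·7.120) / (146000 + 22700) = 1.810 mg/L.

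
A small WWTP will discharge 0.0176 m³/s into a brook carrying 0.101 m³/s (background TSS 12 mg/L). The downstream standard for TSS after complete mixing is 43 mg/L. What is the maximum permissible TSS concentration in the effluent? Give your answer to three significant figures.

221 mg/L

At the limit, (Qr·Cr + Qe·Cₑ)/(Qr + Qe) = 43:
Cₑ = (0.1186·43 − 0.1010·12.00) / 0.01760 = 220.9 mg/L.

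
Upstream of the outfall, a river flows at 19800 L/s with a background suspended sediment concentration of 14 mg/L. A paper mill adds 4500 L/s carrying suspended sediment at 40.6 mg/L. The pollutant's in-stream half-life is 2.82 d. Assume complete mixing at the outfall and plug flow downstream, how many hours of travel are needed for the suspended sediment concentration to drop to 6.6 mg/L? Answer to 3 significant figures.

Flow-weighted average: C = (19800·14.00 + 4500·40.60) / 24300 = 459900/24300 = 18.93 mg/L.
Half-life 2.82 d → k = ln 2 / 2.82 = 0.2458 d⁻¹.
18.93·exp(−k·t) = 6.6 → t = ln(18.93/6.6)/k = 370300 s = 102.9 h.

103 h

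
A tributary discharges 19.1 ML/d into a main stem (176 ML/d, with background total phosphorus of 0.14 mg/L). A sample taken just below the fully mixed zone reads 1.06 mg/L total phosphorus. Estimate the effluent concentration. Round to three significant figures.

9.54 mg/L

Mass balance: 176.0·0.1400 + 19.10·Cₑ = 195.1·1.060
→ Cₑ = (195.1·1.060 − 176.0·0.1400) / 19.10 = 9.537 mg/L.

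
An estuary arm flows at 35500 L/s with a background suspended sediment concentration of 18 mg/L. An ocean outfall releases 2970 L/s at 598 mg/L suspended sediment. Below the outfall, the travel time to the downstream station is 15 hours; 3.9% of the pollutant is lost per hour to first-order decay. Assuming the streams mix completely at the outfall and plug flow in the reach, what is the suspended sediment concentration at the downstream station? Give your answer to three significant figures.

34.6 mg/L

Conservation of mass: C = (35500·18.00 + 2970·598.0) / 38470 = 2415000/38470 = 62.78 mg/L.
3.9%/h lost → k = −ln(1 − 0.039) = 0.03978 h⁻¹.
Applying C = C₀e^(−kt): 62.78 × 0.5506 = 34.57 mg/L.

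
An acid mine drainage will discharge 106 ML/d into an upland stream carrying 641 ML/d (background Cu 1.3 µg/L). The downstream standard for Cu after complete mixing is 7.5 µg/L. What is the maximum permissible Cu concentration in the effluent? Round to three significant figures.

45.0 µg/L

At the limit, (Qr·Cr + Qe·Cₑ)/(Qr + Qe) = 7.5:
Cₑ = (747.0·7.5 − 641.0·1.300) / 106.0 = 44.99 µg/L.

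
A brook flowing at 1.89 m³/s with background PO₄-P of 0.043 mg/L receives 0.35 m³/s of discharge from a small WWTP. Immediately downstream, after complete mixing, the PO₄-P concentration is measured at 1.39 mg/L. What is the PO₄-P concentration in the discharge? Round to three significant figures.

8.66 mg/L

Mass balance: 1.890·0.04300 + 0.3500·Cₑ = 2.240·1.390
→ Cₑ = (2.240·1.390 − 1.890·0.04300) / 0.3500 = 8.664 mg/L.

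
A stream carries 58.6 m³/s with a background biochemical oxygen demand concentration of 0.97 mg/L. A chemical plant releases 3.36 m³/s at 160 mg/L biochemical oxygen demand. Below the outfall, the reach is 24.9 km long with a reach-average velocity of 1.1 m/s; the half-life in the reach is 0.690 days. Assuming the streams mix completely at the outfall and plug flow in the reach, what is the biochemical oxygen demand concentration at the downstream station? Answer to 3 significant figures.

7.37 mg/L

Mixed concentration C = ΣQC/ΣQ = (58.60·0.9700 + 3.360·160.0) / 61.96 = 594.4/61.96 = 9.594 mg/L.
Travel time t = 24.9·1000 / 1.1 = 22640 s = 6.288 h.
Half-life 0.690 d → k = ln 2 / 0.690 = 1.005 d⁻¹.
After decay, C = 9.594 × e^(−kt) = 9.594 × 0.7686 = 7.374 mg/L.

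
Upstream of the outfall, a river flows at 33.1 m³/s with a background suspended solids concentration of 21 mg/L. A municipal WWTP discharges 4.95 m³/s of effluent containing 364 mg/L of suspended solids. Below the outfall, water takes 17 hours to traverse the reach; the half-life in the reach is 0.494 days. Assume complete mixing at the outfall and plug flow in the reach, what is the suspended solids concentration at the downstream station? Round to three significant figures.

24.3 mg/L

Conservation of mass: C = (33.10·21.00 + 4.950·364.0) / 38.05 = 2497/38.05 = 65.62 mg/L.
Half-life 0.494 d → k = ln 2 / 0.494 = 1.403 d⁻¹.
Applying C = C₀e^(−kt): 65.62 × 0.3701 = 24.29 mg/L.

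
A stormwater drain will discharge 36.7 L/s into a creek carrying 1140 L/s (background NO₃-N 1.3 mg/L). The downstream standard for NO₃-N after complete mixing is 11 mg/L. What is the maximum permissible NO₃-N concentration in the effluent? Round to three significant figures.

312 mg/L

At the limit, (Qr·Cr + Qe·Cₑ)/(Qr + Qe) = 11:
Cₑ = (1177·11 − 1140·1.300) / 36.70 = 312.3 mg/L.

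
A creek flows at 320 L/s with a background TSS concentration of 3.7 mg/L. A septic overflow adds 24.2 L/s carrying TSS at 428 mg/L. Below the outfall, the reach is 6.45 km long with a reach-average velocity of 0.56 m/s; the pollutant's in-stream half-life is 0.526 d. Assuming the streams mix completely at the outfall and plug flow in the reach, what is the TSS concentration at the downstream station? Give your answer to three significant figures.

After mixing, C = (320.0·3.700 + 24.20·428.0) / 344.2 = 11540/344.2 = 33.53 mg/L.
Travel time t = 6.45·1000 / 0.56 = 11520 s = 3.199 h.
Half-life 0.526 d → k = ln 2 / 0.526 = 1.318 d⁻¹.
Decay over the reach: 33.53·exp(−kt) = 33.53·0.8389 = 28.13 mg/L.

28.1 mg/L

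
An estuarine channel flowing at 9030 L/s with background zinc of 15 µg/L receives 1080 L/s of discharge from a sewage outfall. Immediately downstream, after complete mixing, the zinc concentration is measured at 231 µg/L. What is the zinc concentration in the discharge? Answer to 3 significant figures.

Mass balance: 9030·15.00 + 1080·Cₑ = 10110·231.0
→ Cₑ = (10110·231.0 − 9030·15.00) / 1080 = 2037 µg/L.

2040 µg/L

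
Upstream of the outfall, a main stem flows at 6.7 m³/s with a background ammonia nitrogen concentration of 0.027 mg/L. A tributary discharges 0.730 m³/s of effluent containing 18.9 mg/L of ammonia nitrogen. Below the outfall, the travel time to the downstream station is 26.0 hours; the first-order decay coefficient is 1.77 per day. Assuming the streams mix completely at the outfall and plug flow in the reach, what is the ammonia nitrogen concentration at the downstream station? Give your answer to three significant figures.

0.276 mg/L

Mixed concentration C = ΣQC/ΣQ = (6.700·0.02700 + 0.7300·18.90) / 7.430 = 13.98/7.430 = 1.881 mg/L.
First-order decay: C = 1.881·exp(−k·t) = 1.881·0.1470 = 0.2765 mg/L.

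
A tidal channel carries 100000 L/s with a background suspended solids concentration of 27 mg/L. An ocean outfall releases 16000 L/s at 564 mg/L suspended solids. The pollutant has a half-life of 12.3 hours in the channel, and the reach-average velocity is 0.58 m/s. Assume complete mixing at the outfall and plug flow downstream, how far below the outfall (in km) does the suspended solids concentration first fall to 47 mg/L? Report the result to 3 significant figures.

28.4 km

After mixing, C = (100000·27.00 + 16000·564.0) / 116000 = 11720000/116000 = 101.1 mg/L.
Half-life 12.3 h → k = ln 2 / 12.3 = 0.05635 h⁻¹ = 1.352 d⁻¹.
Set 101.1·exp(−k·t) = 47 → t = ln(101.1/47)/k = 48910 s = 13.59 h.
Distance = v·t = 0.58·48910 = 28370 m = 28.37 km.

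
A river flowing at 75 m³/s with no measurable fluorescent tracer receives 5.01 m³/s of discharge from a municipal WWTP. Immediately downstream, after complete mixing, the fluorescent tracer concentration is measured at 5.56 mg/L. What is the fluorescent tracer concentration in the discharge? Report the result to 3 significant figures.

Mass balance: 75.00·0 + 5.010·Cₑ = 80.01·5.560
→ Cₑ = (80.01·5.560 − 75.00·0) / 5.010 = 88.79 mg/L.

88.8 mg/L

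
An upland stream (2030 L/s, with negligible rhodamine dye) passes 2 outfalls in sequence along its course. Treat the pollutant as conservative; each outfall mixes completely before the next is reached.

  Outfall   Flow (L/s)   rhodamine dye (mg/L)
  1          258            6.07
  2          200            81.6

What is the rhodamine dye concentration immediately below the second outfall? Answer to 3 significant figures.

After outfall 1: Q = 2030 + 258.0 = 2288 L/s; C = (2030·0 + 258.0·6.070)/2288 = 0.6845 mg/L.
After outfall 2: Q = 2288 + 200.0 = 2488 L/s; C = (2288·0.6845 + 200.0·81.60)/2488 = 7.189 mg/L.

7.19 mg/L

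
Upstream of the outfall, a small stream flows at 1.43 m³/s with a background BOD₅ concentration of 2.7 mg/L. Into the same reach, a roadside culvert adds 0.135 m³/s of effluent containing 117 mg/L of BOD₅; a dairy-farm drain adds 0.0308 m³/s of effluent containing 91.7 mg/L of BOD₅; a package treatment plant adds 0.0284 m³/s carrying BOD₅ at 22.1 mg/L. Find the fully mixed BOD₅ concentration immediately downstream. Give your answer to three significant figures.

14.2 mg/L

Mass balance: C = (1.430·2.700 + 0.1350·117.0 + 0.03080·91.70 + 0.02840·22.10) / 1.624 = 23.11/1.624 = 14.23 mg/L.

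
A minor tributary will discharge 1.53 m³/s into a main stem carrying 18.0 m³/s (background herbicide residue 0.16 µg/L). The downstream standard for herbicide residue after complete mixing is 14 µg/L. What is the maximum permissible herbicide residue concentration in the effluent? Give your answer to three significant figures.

177 µg/L

At the limit, (Qr·Cr + Qe·Cₑ)/(Qr + Qe) = 14:
Cₑ = (19.53·14 − 18.00·0.1600) / 1.530 = 176.8 µg/L.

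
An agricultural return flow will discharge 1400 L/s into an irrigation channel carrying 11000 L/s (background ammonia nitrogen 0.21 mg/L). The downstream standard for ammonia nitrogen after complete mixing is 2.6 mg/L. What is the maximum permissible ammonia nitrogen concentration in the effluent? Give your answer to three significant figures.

21.4 mg/L

At the limit, (Qr·Cr + Qe·Cₑ)/(Qr + Qe) = 2.6:
Cₑ = (12400·2.6 − 11000·0.2100) / 1400 = 21.38 mg/L.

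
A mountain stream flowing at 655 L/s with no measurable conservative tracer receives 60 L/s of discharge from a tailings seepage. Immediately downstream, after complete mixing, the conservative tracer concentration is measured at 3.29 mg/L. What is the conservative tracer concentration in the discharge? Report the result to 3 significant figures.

Mass balance: 655.0·0 + 60.00·Cₑ = 715.0·3.290
→ Cₑ = (715.0·3.290 − 655.0·0) / 60.00 = 39.21 mg/L.

39.2 mg/L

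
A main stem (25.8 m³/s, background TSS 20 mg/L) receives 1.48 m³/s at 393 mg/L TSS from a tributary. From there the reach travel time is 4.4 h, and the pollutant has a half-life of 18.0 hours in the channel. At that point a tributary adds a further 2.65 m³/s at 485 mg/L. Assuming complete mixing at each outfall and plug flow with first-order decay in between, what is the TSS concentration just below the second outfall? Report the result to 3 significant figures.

73.9 mg/L

Mass balance: C = (25.80·20.00 + 1.480·393.0) / 27.28 = 1098/27.28 = 40.24 mg/L; combined flow 27.28 m³/s.
Half-life 18.0 h → k = ln 2 / 18.0 = 0.03851 h⁻¹ = 0.9242 d⁻¹.
First-order decay: C = 40.24·exp(−k·t) = 40.24·0.8441 = 33.96 mg/L.
At the second outfall, C = (27.28·33.96 + 2.650·485.0) / (27.28 + 2.650) = 73.90 mg/L.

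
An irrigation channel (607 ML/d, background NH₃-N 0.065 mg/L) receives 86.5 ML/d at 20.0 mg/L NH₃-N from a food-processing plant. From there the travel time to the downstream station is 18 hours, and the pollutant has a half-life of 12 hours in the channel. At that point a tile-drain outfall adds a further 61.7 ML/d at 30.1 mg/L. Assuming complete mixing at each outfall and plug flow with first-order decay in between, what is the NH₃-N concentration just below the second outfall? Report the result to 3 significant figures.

Flow-weighted average: C = (607.0·0.06500 + 86.50·20.00) / 693.5 = 1769/693.5 = 2.551 mg/L; combined flow 693.5 ML/d.
Half-life 12 h → k = ln 2 / 12 = 0.05776 h⁻¹ = 1.386 d⁻¹.
First-order decay: C = 2.551·exp(−k·t) = 2.551·0.3536 = 0.9021 mg/L.
Second outfall: C = (693.5·0.9021 + 61.70·30.10)/755.2 = 3.288 mg/L.

3.29 mg/L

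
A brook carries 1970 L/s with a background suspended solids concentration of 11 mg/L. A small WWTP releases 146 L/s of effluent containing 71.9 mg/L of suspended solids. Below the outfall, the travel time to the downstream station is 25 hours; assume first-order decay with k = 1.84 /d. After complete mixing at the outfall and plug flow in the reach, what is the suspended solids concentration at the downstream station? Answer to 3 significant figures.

2.24 mg/L

After mixing, C = (1970·11.00 + 146.0·71.90) / 2116 = 32170/2116 = 15.20 mg/L.
Decay over the reach: 15.20·exp(−kt) = 15.20·0.1471 = 2.236 mg/L.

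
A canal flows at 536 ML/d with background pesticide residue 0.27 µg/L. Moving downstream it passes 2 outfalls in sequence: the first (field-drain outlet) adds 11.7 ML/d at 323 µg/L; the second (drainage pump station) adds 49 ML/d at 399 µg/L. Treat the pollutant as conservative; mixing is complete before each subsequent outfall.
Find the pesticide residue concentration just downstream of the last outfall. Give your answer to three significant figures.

Outfall 1: combined Q = 547.7 ML/d; C = (536.0·0.2700 + 11.70·323.0)/547.7 = 7.164 µg/L.
Outfall 2: combined Q = 596.7 ML/d; C = (547.7·7.164 + 49.00·399.0)/596.7 = 39.34 µg/L.

39.3 µg/L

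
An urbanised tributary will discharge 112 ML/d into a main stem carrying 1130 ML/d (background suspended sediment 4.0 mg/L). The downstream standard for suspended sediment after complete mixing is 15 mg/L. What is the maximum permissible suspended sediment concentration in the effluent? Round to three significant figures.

126 mg/L

At the limit, (Qr·Cr + Qe·Cₑ)/(Qr + Qe) = 15:
Cₑ = (1242·15 − 1130·4.000) / 112.0 = 126.0 mg/L.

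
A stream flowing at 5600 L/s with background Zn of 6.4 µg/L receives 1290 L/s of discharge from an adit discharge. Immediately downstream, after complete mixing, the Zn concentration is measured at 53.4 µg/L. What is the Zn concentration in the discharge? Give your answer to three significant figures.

257 µg/L

Mass balance: 5600·6.400 + 1290·Cₑ = 6890·53.40
→ Cₑ = (6890·53.40 − 5600·6.400) / 1290 = 257.4 µg/L.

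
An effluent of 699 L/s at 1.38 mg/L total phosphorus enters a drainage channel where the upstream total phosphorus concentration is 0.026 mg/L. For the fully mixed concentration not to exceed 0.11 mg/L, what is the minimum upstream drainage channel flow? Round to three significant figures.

10600 L/s

Set C_mix = 0.11: (Q·0.02600 + 699.0·1.380) / (Q + 699.0) = 0.11
→ Q = 699.0·(1.380 − 0.11)/(0.11 − 0.02600) = 10570 L/s.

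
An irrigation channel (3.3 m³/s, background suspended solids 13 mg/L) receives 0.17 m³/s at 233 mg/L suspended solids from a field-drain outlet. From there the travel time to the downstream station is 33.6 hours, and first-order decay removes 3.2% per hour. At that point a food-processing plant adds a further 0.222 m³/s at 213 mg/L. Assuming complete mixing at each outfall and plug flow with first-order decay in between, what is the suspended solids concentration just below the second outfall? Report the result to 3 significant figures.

Conservation of mass: C = (3.300·13.00 + 0.1700·233.0) / 3.470 = 82.51/3.470 = 23.78 mg/L; combined flow 3.470 m³/s.
3.2%/h lost → k = −ln(1 − 0.032) = 0.03252 h⁻¹.
Applying C = C₀e^(−kt): 23.78 × 0.3353 = 7.972 mg/L.
At the second outfall, C = (3.470·7.972 + 0.2220·213.0) / (3.470 + 0.2220) = 20.30 mg/L.

20.3 mg/L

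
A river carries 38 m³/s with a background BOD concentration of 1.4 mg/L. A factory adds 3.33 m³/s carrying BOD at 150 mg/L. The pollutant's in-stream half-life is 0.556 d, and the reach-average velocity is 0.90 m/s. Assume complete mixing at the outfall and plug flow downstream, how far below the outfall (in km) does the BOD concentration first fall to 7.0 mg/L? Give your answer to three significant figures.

Flow-weighted average: C = (38.00·1.400 + 3.330·150.0) / 41.33 = 552.7/41.33 = 13.37 mg/L.
Half-life 0.556 d → k = ln 2 / 0.556 = 1.247 d⁻¹.
Set 13.37·exp(−k·t) = 7.0 → t = ln(13.37/7.0)/k = 44860 s = 12.46 h.
Distance = v·t = 0.90·44860 = 40380 m = 40.38 km.

40.4 km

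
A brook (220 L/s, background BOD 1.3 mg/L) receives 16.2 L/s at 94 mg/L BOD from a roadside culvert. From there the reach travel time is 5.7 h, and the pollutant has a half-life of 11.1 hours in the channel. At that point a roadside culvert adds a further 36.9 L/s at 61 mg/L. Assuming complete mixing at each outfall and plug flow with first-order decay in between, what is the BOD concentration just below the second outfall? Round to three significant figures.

Flow-weighted average: C = (220.0·1.300 + 16.20·94.00) / 236.2 = 1809/236.2 = 7.658 mg/L; combined flow 236.2 L/s.
Half-life 11.1 h → k = ln 2 / 11.1 = 0.06245 h⁻¹ = 1.499 d⁻¹.
After decay, C = 7.658 × e^(−kt) = 7.658 × 0.7005 = 5.364 mg/L.
At the second outfall, C = (236.2·5.364 + 36.90·61.00) / (236.2 + 36.90) = 12.88 mg/L.

12.9 mg/L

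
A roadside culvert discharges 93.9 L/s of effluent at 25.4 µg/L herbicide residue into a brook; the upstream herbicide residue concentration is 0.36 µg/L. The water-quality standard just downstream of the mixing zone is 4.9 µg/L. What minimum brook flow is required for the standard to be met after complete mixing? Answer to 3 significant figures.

Set C_mix = 4.9: (Q·0.3600 + 93.90·25.40) / (Q + 93.90) = 4.9
→ Q = 93.90·(25.40 − 4.9)/(4.9 − 0.3600) = 424.0 L/s.

424 L/s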